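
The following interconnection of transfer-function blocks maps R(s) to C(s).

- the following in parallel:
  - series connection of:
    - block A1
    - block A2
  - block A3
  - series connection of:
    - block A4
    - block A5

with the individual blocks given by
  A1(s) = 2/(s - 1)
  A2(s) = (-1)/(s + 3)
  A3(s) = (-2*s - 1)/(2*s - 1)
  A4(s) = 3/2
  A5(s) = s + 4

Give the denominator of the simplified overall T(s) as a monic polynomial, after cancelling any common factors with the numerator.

Step 1 - combine A1, A2 in series, giving (-2)/(s^2 + 2*s - 3)
Step 2 - multiply A4, A5 (series), giving 3*s/2 + 6
Step 3 - parallel reduction of (A1*A2), A3, (A4*A5), giving (6*s^4 + 29*s^3 + 2*s^2 - 87*s + 46)/(4*s^3 + 6*s^2 - 16*s + 6)
Step 3 gives the fully reduced T(s), with no common factor left to cancel. The denominator's leading coefficient is 4, so divide each of its coefficients by 4 to get the monic form.

Answer: s^3 + 3*s^2/2 - 4*s + 3/2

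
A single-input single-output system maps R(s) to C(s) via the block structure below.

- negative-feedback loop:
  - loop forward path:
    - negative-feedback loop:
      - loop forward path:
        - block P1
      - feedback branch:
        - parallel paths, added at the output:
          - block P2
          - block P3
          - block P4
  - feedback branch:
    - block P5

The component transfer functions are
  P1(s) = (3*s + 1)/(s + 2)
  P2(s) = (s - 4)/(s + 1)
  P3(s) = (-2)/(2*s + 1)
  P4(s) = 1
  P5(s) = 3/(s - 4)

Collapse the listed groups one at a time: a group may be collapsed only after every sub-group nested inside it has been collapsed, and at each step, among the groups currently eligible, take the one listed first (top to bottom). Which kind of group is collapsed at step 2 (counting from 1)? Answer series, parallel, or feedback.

Step 1: reduce the parallel group P2, P3, P4
Step 2: feedback reduction of P1, (P2+P3+P4)
Step 3: close the feedback loop around [P1/(1+P1*(P2+P3+P4))], P5
Step 2: feedback.

Therefore the answer is feedback.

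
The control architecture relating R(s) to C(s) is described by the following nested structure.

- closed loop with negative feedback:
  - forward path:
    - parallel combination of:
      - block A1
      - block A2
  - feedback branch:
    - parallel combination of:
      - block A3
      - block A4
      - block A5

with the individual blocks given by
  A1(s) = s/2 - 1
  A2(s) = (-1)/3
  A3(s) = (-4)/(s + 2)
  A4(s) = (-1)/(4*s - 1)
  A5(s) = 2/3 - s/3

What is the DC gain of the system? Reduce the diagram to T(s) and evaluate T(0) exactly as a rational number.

First reduce the diagram to T(s).

Step 1 - sum the parallel branches A1, A2 gives s/2 - 4/3
Step 2 - parallel reduction of A3, A4, A5 gives (-4*s^3 + s^2 - 35*s + 2)/(12*s^2 + 21*s - 6)
Step 3 - collapse the loop ((A1+A2) forward, (A3+A4+A5) return) gives (-36*s^3 + 33*s^2 + 186*s - 48)/(12*s^4 - 35*s^3 + 41*s^2 - 412*s + 52)
That last expression is T(s); at s = 0 only the constant terms survive, so T(0) = -48/52 = -12/13.

Answer: -12/13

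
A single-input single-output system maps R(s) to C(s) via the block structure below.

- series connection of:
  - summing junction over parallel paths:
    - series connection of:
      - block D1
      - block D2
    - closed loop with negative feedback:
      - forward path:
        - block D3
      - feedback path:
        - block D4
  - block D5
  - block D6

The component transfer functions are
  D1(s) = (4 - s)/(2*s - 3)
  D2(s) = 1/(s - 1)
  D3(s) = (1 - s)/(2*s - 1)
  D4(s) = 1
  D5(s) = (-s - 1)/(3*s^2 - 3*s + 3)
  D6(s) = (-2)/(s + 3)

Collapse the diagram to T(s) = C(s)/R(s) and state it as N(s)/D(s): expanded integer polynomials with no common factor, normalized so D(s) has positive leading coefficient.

Step 1. multiply D1, D2 (series): (4 - s)/(2*s^2 - 5*s + 3)
Step 2. collapse the loop (D3 forward, D4 return): (1 - s)/s
Step 3. parallel reduction of (D1*D2), [D3/(1+D3*D4)]: (-2*s^3 + 6*s^2 - 4*s + 3)/(2*s^3 - 5*s^2 + 3*s)
Step 4. reduce the series chain ((D1*D2)+[D3/(1+D3*D4)]), D5, D6; the result is T(s) itself (integer coefficients, no common factor, positive leading denominator coefficient)

Final answer: (-4*s^4 + 8*s^3 + 4*s^2 - 2*s + 6)/(6*s^6 - 3*s^5 - 33*s^4 + 66*s^3 - 63*s^2 + 27*s)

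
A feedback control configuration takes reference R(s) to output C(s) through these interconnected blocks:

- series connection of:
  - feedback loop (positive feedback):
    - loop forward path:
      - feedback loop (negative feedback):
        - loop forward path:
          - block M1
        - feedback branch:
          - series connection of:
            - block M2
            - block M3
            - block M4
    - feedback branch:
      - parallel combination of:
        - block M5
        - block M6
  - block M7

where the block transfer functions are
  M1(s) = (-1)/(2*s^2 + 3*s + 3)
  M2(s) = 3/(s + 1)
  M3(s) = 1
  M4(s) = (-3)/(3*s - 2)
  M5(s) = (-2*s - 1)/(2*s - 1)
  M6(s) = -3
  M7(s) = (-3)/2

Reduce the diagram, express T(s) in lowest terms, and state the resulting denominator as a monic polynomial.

Step 1 - multiply M2, M3, M4 (series) -> (-9)/(3*s^2 + s - 2)
Step 2 - close the feedback loop around M1, (M2*M3*M4) -> (-3*s^2 - s + 2)/(6*s^4 + 11*s^3 + 8*s^2 - 3*s + 3)
Step 3 - reduce the parallel group M5, M6 -> (2 - 8*s)/(2*s - 1)
Step 4 - close the feedback loop around [M1/(1+M1*(M2*M3*M4))], (M5+M6) -> (-6*s^3 + s^2 + 5*s - 2)/(12*s^5 + 16*s^4 - 19*s^3 - 16*s^2 + 27*s - 7)
Step 5 - reduce the series chain [[M1/(1+M1*(M2*M3*M4))]/(1-[M1/(1+M1*(M2*M3*M4))]*(M5+M6))], M7 -> (18*s^3 - 3*s^2 - 15*s + 6)/(24*s^5 + 32*s^4 - 38*s^3 - 32*s^2 + 54*s - 14)
That last expression is T(s), already simplified. Scaling its denominator by 1/24 (the reciprocal of the leading coefficient) yields the monic denominator.

Answer: s^5 + 4*s^4/3 - 19*s^3/12 - 4*s^2/3 + 9*s/4 - 7/12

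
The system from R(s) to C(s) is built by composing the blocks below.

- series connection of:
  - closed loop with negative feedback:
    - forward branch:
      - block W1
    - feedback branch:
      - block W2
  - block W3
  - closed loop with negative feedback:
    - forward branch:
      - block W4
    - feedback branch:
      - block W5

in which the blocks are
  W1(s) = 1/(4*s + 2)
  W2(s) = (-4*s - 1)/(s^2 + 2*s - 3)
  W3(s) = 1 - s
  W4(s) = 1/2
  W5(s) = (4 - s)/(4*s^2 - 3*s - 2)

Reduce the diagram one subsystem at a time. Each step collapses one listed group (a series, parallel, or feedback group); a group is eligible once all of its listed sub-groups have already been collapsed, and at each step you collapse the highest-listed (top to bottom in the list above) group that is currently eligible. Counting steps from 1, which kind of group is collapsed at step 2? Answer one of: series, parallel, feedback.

Step 1: close the feedback loop around W1, W2
Step 2: apply the feedback formula to W4, W5
Step 3: series reduction of [W1/(1+W1*W2)], W3, [W4/(1+W4*W5)]
Step 2: feedback.

Hence the answer: feedback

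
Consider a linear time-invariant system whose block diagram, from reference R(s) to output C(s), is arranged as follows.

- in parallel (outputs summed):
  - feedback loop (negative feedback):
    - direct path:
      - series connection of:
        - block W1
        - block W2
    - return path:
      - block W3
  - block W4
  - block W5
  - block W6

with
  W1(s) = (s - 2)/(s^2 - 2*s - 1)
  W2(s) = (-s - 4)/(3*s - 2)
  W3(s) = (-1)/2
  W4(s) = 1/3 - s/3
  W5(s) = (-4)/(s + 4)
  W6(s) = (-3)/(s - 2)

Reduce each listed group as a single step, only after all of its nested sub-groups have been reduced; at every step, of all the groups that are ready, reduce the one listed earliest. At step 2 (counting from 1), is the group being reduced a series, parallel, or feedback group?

Step 1 - multiply W1, W2 (series)
Step 2 - collapse the loop ((W1*W2) forward, W3 return)
Step 3 - add [(W1*W2)/(1+(W1*W2)*W3)], W4, W5, W6 (parallel)
At step 2 the group reduced is feedback.

Therefore the answer is feedback.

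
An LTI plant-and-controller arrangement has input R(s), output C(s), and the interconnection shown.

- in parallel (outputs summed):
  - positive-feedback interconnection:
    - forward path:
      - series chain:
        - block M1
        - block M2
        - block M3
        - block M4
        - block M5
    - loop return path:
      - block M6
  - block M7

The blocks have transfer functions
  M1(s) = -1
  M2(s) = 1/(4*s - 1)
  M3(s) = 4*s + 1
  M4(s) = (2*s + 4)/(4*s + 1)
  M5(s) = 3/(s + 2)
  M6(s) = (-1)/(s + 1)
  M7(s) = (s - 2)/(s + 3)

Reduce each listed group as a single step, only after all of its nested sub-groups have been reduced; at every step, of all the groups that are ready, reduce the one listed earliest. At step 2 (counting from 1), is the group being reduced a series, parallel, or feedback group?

[1] series reduction of M1, M2, M3, M4, M5
[2] close the feedback loop around (M1*M2*M3*M4*M5), M6
[3] reduce the parallel group [(M1*M2*M3*M4*M5)/(1-(M1*M2*M3*M4*M5)*M6)], M7
Step 2: feedback.

Final answer: feedback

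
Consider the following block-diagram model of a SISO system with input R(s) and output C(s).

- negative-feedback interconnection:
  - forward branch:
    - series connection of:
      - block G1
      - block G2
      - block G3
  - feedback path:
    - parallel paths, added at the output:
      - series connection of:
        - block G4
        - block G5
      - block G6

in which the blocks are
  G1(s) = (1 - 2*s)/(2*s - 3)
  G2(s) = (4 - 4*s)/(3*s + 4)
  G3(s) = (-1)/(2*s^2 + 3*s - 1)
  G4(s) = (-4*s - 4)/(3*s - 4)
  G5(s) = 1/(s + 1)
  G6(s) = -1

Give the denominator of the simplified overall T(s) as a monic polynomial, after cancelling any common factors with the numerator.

(1) reduce the series chain G1, G2, G3 = (-8*s^2 + 12*s - 4)/(12*s^4 + 16*s^3 - 33*s^2 - 35*s + 12)
(2) cascade G4, G5 = (-4)/(3*s - 4)
(3) reduce the parallel group (G4*G5), G6 = (-3*s)/(3*s - 4)
(4) apply the feedback formula to (G1*G2*G3), ((G4*G5)+G6) = (-24*s^3 + 68*s^2 - 60*s + 16)/(36*s^5 - 139*s^3 - 9*s^2 + 188*s - 48)
The result of step 4 is T(s) in lowest terms. Its denominator has leading coefficient 36; dividing the denominator through by 36 makes it monic.

Hence the answer: s^5 - 139*s^3/36 - s^2/4 + 47*s/9 - 4/3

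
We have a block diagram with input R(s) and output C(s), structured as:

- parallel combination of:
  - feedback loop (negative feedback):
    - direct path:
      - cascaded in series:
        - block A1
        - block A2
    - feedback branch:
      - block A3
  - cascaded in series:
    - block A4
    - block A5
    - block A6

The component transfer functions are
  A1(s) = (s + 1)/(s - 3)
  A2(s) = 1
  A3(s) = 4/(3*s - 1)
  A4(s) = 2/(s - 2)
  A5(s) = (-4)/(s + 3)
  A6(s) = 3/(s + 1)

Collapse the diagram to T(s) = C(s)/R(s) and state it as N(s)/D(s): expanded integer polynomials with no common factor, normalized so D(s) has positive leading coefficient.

Step 1 - reduce the series chain A1, A2 gives (s + 1)/(s - 3)
Step 2 - reduce the feedback loop with forward (A1*A2) and return A3 gives (3*s^2 + 2*s - 1)/(3*s^2 - 6*s + 7)
Step 3 - multiply A4, A5, A6 (series) gives (-24)/(s^3 + 2*s^2 - 5*s - 6)
Step 4 - sum the parallel branches [(A1*A2)/(1+(A1*A2)*A3)], (A4*A5*A6), which is the overall transfer function T(s) = C(s)/R(s) in lowest terms

Final answer: (3*s^5 + 8*s^4 - 12*s^3 - 102*s^2 + 137*s - 162)/(3*s^5 - 20*s^3 + 26*s^2 + s - 42)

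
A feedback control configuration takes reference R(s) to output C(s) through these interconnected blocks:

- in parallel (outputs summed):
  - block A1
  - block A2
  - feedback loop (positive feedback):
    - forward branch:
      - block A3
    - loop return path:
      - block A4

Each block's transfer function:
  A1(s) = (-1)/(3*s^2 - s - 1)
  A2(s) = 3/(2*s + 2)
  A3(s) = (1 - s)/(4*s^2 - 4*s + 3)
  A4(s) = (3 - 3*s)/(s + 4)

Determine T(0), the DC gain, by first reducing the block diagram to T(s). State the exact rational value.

Step 1. close the feedback loop around A3, A4 = (-s^2 - 3*s + 4)/(4*s^3 + 9*s^2 - 7*s + 9)
Step 2. reduce the parallel group A1, A2, [A3/(1-A3*A4)] = (30*s^5 + 39*s^4 - 112*s^3 + 101*s^2 - 20*s - 53)/(24*s^6 + 70*s^5 - 22*s^4 - 18*s^3 + 46*s^2 - 22*s - 18)
That last expression is T(s); at s = 0 only the constant terms survive, so T(0) = -53/(-18) = 53/18.

Hence the answer: 53/18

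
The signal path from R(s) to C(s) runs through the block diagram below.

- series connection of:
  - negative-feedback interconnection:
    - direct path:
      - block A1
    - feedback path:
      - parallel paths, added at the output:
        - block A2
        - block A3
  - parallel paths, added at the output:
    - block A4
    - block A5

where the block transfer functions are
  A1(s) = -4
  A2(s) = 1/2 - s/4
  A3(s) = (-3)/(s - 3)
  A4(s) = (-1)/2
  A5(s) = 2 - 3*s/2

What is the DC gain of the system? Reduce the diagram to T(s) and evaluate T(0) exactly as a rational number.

Reducing step by step:

Step 1. sum the parallel branches A2, A3: (-s^2 + 5*s - 18)/(4*s - 12)
Step 2. close the feedback loop around A1, (A2+A3): (12 - 4*s)/(s^2 - 4*s + 15)
Step 3. sum the parallel branches A4, A5: 3/2 - 3*s/2
Step 4. cascade [A1/(1+A1*(A2+A3))], (A4+A5): (6*s^2 - 24*s + 18)/(s^2 - 4*s + 15)
The step-4 result is T(s). Setting s = 0: T(0) = 18/15 = 6/5.

Answer: 6/5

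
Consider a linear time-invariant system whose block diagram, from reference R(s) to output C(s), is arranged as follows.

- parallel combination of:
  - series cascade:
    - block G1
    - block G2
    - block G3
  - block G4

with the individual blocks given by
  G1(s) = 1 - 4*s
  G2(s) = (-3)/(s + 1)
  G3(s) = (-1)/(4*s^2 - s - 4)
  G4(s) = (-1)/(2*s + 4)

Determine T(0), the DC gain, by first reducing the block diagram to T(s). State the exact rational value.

Step 1: combine G1, G2, G3 in series: (3 - 12*s)/(4*s^3 + 3*s^2 - 5*s - 4)
Step 2: combine (G1*G2*G3), G4 in parallel: (-4*s^3 - 27*s^2 - 37*s + 16)/(8*s^4 + 22*s^3 + 2*s^2 - 28*s - 16)
Step 2 gives the overall T(s). Then T(0) = 16/(-16) = -1.

Final answer: -1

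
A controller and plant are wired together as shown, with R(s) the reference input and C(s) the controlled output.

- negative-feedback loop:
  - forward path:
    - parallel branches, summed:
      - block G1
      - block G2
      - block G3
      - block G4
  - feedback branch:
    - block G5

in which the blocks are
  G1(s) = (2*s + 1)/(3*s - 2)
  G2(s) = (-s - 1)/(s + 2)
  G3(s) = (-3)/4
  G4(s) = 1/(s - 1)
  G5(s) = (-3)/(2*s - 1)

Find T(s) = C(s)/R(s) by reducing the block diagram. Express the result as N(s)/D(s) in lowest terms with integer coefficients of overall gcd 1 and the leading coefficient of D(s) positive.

Answer: (-26*s^4 + 71*s^3 + 51*s^2 - 128*s + 44)/(24*s^4 + 35*s^3 - 155*s^2 - 56*s + 116)

Working:
(1) add G1, G2, G3, G4 (parallel) gives (-13*s^3 + 29*s^2 + 40*s - 44)/(12*s^3 + 4*s^2 - 32*s + 16)
(2) feedback reduction of (G1+G2+G3+G4), G5, which is the overall transfer function T(s) = C(s)/R(s) in lowest terms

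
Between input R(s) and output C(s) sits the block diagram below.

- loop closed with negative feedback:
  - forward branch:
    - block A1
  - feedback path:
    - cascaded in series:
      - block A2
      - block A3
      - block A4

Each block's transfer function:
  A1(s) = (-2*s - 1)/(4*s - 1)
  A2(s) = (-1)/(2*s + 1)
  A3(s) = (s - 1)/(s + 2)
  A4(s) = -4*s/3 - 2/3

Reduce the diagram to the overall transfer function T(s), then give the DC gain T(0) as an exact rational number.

Step 1. multiply A2, A3, A4 (series) -> (2*s - 2)/(3*s + 6)
Step 2. feedback reduction of A1, (A2*A3*A4) -> (-6*s^2 - 15*s - 6)/(8*s^2 + 23*s - 4)
Step 2 gives the overall T(s). Then T(0) = -6/(-4) = 3/2.

Answer: 3/2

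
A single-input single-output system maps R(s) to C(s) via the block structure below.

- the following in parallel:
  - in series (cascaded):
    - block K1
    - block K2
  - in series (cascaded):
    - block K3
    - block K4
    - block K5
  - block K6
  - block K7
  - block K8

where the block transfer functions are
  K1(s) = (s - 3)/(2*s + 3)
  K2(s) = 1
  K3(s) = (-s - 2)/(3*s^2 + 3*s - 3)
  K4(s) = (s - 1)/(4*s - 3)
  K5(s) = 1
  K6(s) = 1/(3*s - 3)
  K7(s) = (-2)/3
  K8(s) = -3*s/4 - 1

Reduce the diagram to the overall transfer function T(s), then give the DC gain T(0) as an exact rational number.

1. multiply K1, K2 (series) gives (s - 3)/(2*s + 3)
2. multiply K3, K4, K5 (series) gives (-s^2 - s + 2)/(12*s^3 + 3*s^2 - 21*s + 9)
3. reduce the parallel group (K1*K2), (K3*K4*K5), K6, K7, K8 gives (-72*s^6 - 166*s^5 - 51*s^4 + 592*s^3 + 252*s^2 - 835*s + 300)/(96*s^5 + 72*s^4 - 300*s^3 - 48*s^2 + 288*s - 108)
DC gain: substitute s = 0 into T(s) from step 3: T(0) = 300/(-108) = -25/9.

Hence the answer: -25/9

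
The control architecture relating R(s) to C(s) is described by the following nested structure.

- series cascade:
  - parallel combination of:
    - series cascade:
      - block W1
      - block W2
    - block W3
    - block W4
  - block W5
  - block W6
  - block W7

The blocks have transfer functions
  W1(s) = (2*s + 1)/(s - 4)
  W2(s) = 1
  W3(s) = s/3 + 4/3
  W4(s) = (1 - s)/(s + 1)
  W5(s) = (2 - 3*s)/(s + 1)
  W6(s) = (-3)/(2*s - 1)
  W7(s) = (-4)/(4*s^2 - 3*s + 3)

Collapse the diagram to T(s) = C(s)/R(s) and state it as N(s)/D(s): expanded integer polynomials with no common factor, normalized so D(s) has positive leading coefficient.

1. series reduction of W1, W2: (2*s + 1)/(s - 4)
2. combine (W1*W2), W3, W4 in parallel: (s^3 + 4*s^2 + 8*s - 25)/(3*s^2 - 9*s - 12)
3. combine ((W1*W2)+W3+W4), W5, W6, W7 in series; the result is T(s) itself (integer coefficients, no common factor, positive leading denominator coefficient)

Final answer: (-12*s^4 - 40*s^3 - 64*s^2 + 364*s - 200)/(8*s^6 - 26*s^5 - 27*s^4 + 17*s^3 - 17*s^2 - 15*s + 12)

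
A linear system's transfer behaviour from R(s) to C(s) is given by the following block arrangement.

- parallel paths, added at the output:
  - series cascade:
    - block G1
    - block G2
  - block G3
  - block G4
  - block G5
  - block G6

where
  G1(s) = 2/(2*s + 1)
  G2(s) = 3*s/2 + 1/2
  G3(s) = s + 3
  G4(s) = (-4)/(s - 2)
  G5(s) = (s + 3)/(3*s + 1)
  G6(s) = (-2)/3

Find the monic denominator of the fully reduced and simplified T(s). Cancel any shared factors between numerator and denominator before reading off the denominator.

(1) combine G1, G2 in series; result (3*s + 1)/(2*s + 1)
(2) sum the parallel branches (G1*G2), G3, G4, G5, G6; result (18*s^4 + 54*s^3 - 175*s^2 - 195*s - 50)/(18*s^3 - 21*s^2 - 27*s - 6)
No further cancellation is possible in the step-2 result, so that is T(s). Its denominator becomes monic after dividing by the leading coefficient 18.

Answer: s^3 - 7*s^2/6 - 3*s/2 - 1/3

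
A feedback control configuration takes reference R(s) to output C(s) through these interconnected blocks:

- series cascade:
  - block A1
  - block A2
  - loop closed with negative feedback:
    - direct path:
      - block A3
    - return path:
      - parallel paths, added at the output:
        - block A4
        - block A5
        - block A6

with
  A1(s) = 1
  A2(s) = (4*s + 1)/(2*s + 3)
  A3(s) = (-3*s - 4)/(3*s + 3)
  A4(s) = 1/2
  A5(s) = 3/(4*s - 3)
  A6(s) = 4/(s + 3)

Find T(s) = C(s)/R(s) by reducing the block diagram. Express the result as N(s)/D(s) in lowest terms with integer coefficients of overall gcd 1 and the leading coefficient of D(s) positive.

Step 1 - sum the parallel branches A4, A5, A6, giving (4*s^2 + 47*s - 15)/(8*s^2 + 18*s - 18)
Step 2 - feedback reduction of A3, (A4+A5+A6), giving (-24*s^3 - 86*s^2 - 18*s + 72)/(12*s^3 - 79*s^2 - 143*s + 6)
Step 3 - cascade A1, A2, [A3/(1+A3*(A4+A5+A6))]: this yields T(s), and no further normalization is needed

Hence the answer: (-96*s^4 - 368*s^3 - 158*s^2 + 270*s + 72)/(24*s^4 - 122*s^3 - 523*s^2 - 417*s + 18)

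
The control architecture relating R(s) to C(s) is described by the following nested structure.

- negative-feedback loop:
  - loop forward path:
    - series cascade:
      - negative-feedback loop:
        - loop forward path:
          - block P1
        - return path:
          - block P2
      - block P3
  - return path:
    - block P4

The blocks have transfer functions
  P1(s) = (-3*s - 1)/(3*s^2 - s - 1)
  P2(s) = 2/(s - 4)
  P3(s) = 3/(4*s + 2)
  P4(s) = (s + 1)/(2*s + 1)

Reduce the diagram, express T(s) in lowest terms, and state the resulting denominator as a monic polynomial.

[1] reduce the feedback loop with forward P1 and return P2 -> (-3*s^2 + 11*s + 4)/(3*s^3 - 13*s^2 - 3*s + 2)
[2] cascade [P1/(1+P1*P2)], P3 -> (-9*s^2 + 33*s + 12)/(12*s^4 - 46*s^3 - 38*s^2 + 2*s + 4)
[3] feedback reduction of ([P1/(1+P1*P2)]*P3), P4 -> (-18*s^3 + 57*s^2 + 57*s + 12)/(24*s^5 - 80*s^4 - 131*s^3 - 10*s^2 + 55*s + 16)
T(s) is the step-3 result (common factors already cancelled). Leading coefficient of the denominator: 24. Divide through by 24 for the monic polynomial.

Final answer: s^5 - 10*s^4/3 - 131*s^3/24 - 5*s^2/12 + 55*s/24 + 2/3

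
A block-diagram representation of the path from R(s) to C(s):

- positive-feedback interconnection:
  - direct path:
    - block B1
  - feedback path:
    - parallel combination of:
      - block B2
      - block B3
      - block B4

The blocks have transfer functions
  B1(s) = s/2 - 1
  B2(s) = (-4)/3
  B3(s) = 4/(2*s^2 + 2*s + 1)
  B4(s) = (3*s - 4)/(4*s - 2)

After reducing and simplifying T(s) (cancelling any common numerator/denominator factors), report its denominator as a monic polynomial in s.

Step 1: parallel reduction of B2, B3, B4 gives (-14*s^3 - 22*s^2 + 33*s - 28)/(24*s^3 + 12*s^2 - 6)
Step 2: collapse the loop (B1 forward, (B2+B3+B4) return) gives (24*s^4 - 36*s^3 - 24*s^2 - 6*s + 12)/(14*s^4 + 42*s^3 - 53*s^2 + 94*s - 68)
T(s) is the step-2 result (common factors already cancelled). Leading coefficient of the denominator: 14. Divide through by 14 for the monic polynomial.

Hence the answer: s^4 + 3*s^3 - 53*s^2/14 + 47*s/7 - 34/7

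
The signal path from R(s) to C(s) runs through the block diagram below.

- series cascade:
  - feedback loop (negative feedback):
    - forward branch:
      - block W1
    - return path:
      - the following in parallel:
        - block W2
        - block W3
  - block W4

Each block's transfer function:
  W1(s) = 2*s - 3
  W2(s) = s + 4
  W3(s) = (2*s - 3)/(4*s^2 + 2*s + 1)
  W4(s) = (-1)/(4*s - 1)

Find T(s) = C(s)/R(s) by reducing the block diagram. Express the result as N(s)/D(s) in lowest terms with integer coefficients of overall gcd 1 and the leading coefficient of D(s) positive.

Reducing step by step:

Step 1: add W2, W3 (parallel) -> (4*s^3 + 18*s^2 + 11*s + 1)/(4*s^2 + 2*s + 1)
Step 2: collapse the loop (W1 forward, (W2+W3) return) -> (8*s^3 - 8*s^2 - 4*s - 3)/(8*s^4 + 24*s^3 - 28*s^2 - 29*s - 2)
Step 3: combine [W1/(1+W1*(W2+W3))], W4 in series; the result is T(s) itself (integer coefficients, no common factor, positive leading denominator coefficient)

Answer: (-8*s^3 + 8*s^2 + 4*s + 3)/(32*s^5 + 88*s^4 - 136*s^3 - 88*s^2 + 21*s + 2)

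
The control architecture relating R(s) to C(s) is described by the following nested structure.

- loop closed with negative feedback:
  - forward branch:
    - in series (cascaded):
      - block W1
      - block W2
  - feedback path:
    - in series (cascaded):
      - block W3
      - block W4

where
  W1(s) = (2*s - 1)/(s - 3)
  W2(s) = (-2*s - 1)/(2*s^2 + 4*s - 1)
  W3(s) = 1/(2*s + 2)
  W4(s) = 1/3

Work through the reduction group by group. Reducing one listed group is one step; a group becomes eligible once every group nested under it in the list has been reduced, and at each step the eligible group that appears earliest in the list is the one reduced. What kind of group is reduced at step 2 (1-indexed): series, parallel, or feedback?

The answer is series.

Reasoning:
Step 1 - reduce the series chain W1, W2
Step 2 - cascade W3, W4
Step 3 - collapse the loop ((W1*W2) forward, (W3*W4) return)
Step 2 collapses a series group.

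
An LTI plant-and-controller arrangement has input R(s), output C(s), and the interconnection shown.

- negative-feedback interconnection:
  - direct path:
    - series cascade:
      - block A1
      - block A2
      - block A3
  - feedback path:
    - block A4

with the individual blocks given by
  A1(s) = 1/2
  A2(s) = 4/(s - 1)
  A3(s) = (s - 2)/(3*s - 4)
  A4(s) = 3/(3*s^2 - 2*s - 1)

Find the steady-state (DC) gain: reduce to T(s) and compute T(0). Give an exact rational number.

(1) multiply A1, A2, A3 (series), giving (2*s - 4)/(3*s^2 - 7*s + 4)
(2) reduce the feedback loop with forward (A1*A2*A3) and return A4, giving (6*s^3 - 16*s^2 + 6*s + 4)/(9*s^4 - 27*s^3 + 23*s^2 + 5*s - 16)
That last expression is T(s); at s = 0 only the constant terms survive, so T(0) = 4/(-16) = -1/4.

Final answer: -1/4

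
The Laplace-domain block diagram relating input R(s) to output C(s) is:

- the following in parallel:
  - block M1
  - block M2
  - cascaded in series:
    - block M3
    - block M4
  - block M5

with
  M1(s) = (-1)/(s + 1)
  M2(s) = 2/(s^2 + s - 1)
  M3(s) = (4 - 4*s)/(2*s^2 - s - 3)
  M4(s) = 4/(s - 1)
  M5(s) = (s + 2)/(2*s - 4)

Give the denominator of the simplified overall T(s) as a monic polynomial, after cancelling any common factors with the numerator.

The answer is s^5 - 3*s^4/2 - 4*s^3 + 5*s^2 + 7*s/2 - 3.

Reasoning:
[1] reduce the series chain M3, M4: (-16)/(2*s^2 - s - 3)
[2] add M1, M2, (M3*M4), M5 (parallel): (2*s^5 + s^4 - 18*s^3 + 4*s^2 + 65*s - 22)/(4*s^5 - 6*s^4 - 16*s^3 + 20*s^2 + 14*s - 12)
T(s) is the step-2 result (common factors already cancelled). Leading coefficient of the denominator: 4. Divide through by 4 for the monic polynomial.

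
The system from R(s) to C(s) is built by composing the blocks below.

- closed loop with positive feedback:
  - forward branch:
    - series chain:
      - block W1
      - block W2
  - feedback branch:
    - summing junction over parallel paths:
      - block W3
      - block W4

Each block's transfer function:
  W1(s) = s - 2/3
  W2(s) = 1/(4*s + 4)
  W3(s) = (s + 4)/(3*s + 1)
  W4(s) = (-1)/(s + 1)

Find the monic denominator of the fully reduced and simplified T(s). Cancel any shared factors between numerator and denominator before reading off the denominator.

Answer: s^3 + 80*s^2/33 + 5*s/3 + 6/11

Working:
Step 1 - series reduction of W1, W2; result (3*s - 2)/(12*s + 12)
Step 2 - add W3, W4 (parallel); result (s^2 + 2*s + 3)/(3*s^2 + 4*s + 1)
Step 3 - reduce the feedback loop with forward (W1*W2) and return (W3+W4); result (9*s^3 + 6*s^2 - 5*s - 2)/(33*s^3 + 80*s^2 + 55*s + 18)
Step 3 gives the fully reduced T(s), with no common factor left to cancel. The denominator's leading coefficient is 33, so divide each of its coefficients by 33 to get the monic form.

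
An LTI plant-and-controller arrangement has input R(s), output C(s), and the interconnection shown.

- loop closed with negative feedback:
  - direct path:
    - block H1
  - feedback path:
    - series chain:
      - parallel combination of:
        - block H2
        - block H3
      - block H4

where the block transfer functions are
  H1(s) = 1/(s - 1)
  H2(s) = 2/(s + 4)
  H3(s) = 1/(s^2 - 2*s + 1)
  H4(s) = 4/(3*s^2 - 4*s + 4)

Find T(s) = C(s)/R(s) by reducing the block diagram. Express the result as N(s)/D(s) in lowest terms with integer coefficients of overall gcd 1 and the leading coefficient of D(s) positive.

Answer: (3*s^5 + 2*s^4 - 25*s^3 + 48*s^2 - 44*s + 16)/(3*s^6 - s^5 - 27*s^4 + 73*s^3 - 84*s^2 + 48*s + 8)

Working:
Step 1. reduce the parallel group H2, H3 -> (2*s^2 - 3*s + 6)/(s^3 + 2*s^2 - 7*s + 4)
Step 2. multiply (H2+H3), H4 (series) -> (8*s^2 - 12*s + 24)/(3*s^5 + 2*s^4 - 25*s^3 + 48*s^2 - 44*s + 16)
Step 3. feedback reduction of H1, ((H2+H3)*H4); the result is T(s) itself (integer coefficients, no common factor, positive leading denominator coefficient)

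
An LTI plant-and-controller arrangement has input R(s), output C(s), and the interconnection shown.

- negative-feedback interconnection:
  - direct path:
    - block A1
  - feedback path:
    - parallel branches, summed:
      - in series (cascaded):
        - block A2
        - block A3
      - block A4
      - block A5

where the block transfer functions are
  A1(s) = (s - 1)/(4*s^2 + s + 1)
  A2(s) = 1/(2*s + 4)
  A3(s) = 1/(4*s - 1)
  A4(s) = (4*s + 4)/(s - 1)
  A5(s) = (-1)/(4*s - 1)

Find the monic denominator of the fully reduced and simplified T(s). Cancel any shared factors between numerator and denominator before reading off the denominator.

Step 1 - multiply A2, A3 (series) -> 1/(8*s^2 + 14*s - 4)
Step 2 - parallel reduction of (A2*A3), A4, A5 -> (32*s^3 + 86*s^2 + 39*s - 13)/(8*s^3 + 6*s^2 - 18*s + 4)
Step 3 - apply the feedback formula to A1, ((A2*A3)+A4+A5) -> (8*s^3 + 6*s^2 - 18*s + 4)/(32*s^4 + 96*s^3 + 92*s^2 + 49*s - 17)
T(s) is the step-3 result (common factors already cancelled). Leading coefficient of the denominator: 32. Divide through by 32 for the monic polynomial.

Final answer: s^4 + 3*s^3 + 23*s^2/8 + 49*s/32 - 17/32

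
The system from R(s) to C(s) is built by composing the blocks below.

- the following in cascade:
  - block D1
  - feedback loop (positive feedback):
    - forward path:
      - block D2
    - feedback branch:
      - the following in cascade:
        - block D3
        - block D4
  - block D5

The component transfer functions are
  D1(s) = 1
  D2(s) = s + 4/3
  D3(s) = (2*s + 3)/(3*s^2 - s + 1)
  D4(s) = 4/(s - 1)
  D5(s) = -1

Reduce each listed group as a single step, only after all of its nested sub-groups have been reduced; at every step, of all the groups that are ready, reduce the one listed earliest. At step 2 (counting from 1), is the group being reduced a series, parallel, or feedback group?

Step 1: series reduction of D3, D4
Step 2: apply the feedback formula to D2, (D3*D4)
Step 3: multiply D1, [D2/(1-D2*(D3*D4))], D5 (series)
At step 2 the group reduced is feedback.

Answer: feedback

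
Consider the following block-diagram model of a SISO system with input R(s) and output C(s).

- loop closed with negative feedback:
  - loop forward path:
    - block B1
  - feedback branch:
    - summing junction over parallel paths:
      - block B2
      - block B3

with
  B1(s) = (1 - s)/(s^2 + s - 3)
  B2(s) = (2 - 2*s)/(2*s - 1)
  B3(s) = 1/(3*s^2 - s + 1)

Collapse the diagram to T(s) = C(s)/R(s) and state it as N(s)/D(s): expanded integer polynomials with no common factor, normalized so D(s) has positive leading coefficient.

(1) combine B2, B3 in parallel, giving (-6*s^3 + 8*s^2 - 2*s + 1)/(6*s^3 - 5*s^2 + 3*s - 1)
(2) collapse the loop (B1 forward, (B2+B3) return), giving the overall T(s)

Therefore the answer is (-6*s^4 + 11*s^3 - 8*s^2 + 4*s - 1)/(6*s^5 + 7*s^4 - 34*s^3 + 27*s^2 - 13*s + 4).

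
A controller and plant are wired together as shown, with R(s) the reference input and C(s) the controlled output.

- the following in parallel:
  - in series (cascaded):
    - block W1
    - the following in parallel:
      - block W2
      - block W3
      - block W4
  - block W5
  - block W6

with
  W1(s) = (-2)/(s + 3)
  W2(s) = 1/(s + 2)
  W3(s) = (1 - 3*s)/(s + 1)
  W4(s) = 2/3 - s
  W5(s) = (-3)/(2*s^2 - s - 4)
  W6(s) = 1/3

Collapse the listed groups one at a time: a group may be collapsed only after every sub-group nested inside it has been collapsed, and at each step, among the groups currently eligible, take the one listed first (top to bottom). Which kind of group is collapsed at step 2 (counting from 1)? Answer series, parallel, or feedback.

Reducing step by step:

1. add W2, W3, W4 (parallel)
2. multiply W1, (W2+W3+W4) (series)
3. combine (W1*(W2+W3+W4)), W5, W6 in parallel
Step 2: series.

Answer: series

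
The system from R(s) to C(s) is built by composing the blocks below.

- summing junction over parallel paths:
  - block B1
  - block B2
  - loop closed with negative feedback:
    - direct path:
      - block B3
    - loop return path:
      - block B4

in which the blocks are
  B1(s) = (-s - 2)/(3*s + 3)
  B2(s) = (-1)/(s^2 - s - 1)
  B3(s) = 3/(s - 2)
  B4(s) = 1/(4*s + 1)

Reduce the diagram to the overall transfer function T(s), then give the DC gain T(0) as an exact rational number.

Answer: 10/3

Working:
[1] collapse the loop (B3 forward, B4 return): (12*s + 3)/(4*s^2 - 7*s + 1)
[2] parallel reduction of B1, B2, [B3/(1+B3*B4)]: (-4*s^5 + 39*s^4 + 15*s^3 - 77*s^2 - 47*s - 10)/(12*s^5 - 21*s^4 - 21*s^3 + 30*s^2 + 15*s - 3)
DC gain: substitute s = 0 into T(s) from step 2: T(0) = -10/(-3) = 10/3.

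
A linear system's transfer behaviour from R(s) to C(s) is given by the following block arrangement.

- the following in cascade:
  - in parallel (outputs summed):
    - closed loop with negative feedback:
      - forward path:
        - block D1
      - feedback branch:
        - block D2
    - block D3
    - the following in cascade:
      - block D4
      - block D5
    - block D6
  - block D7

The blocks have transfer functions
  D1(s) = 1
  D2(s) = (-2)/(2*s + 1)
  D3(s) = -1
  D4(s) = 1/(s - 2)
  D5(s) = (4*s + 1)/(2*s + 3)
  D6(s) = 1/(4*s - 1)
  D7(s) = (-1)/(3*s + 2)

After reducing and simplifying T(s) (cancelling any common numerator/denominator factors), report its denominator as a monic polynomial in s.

First reduce the diagram to T(s).

(1) reduce the feedback loop with forward D1 and return D2: (2*s + 1)/(2*s - 1)
(2) reduce the series chain D4, D5: (4*s + 1)/(2*s^2 - s - 6)
(3) add [D1/(1+D1*D2)], D3, (D4*D5), D6 (parallel): (52*s^3 - 32*s^2 - 59*s + 19)/(16*s^4 - 20*s^3 - 40*s^2 + 35*s - 6)
(4) combine ([D1/(1+D1*D2)]+D3+(D4*D5)+D6), D7 in series: (-52*s^3 + 32*s^2 + 59*s - 19)/(48*s^5 - 28*s^4 - 160*s^3 + 25*s^2 + 52*s - 12)
T(s) is the step-4 result (common factors already cancelled). Leading coefficient of the denominator: 48. Divide through by 48 for the monic polynomial.

Answer: s^5 - 7*s^4/12 - 10*s^3/3 + 25*s^2/48 + 13*s/12 - 1/4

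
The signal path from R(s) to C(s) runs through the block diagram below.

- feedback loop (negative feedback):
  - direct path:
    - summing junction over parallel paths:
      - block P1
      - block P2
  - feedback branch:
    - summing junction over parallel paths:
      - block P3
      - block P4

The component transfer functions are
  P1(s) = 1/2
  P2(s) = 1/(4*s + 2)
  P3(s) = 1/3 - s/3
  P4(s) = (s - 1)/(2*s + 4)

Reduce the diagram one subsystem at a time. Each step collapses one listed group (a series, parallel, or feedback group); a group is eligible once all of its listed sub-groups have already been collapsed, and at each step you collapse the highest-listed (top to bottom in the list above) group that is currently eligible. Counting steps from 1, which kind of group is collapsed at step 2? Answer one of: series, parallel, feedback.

Answer: parallel

Working:
(1) sum the parallel branches P1, P2
(2) reduce the parallel group P3, P4
(3) close the feedback loop around (P1+P2), (P3+P4)
Step 2: parallel.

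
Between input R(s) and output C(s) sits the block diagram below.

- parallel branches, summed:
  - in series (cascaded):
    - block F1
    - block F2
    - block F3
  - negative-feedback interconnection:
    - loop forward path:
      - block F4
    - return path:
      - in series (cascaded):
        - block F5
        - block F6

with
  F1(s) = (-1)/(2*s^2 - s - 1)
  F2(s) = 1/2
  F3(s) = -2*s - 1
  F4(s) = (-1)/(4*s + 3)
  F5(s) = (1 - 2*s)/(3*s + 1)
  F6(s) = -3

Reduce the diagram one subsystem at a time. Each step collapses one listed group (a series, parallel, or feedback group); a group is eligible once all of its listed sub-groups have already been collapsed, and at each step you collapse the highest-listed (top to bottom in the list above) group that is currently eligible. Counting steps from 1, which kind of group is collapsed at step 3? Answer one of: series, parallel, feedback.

Answer: feedback

Working:
(1) reduce the series chain F1, F2, F3
(2) series reduction of F5, F6
(3) collapse the loop (F4 forward, (F5*F6) return)
(4) add (F1*F2*F3), [F4/(1+F4*(F5*F6))] (parallel)
Step 3 collapses a feedback group.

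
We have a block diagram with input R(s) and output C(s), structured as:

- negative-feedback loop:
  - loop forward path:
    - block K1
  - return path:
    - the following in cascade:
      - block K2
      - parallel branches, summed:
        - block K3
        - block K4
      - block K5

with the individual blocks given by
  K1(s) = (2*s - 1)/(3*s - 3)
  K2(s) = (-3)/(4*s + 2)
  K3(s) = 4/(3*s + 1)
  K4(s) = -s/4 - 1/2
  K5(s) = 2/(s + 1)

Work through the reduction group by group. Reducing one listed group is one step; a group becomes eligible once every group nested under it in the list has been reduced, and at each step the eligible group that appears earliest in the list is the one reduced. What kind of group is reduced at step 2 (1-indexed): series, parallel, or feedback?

Step 1. add K3, K4 (parallel)
Step 2. cascade K2, (K3+K4), K5
Step 3. reduce the feedback loop with forward K1 and return (K2*(K3+K4)*K5)
Step 2 collapses a series group.

Final answer: series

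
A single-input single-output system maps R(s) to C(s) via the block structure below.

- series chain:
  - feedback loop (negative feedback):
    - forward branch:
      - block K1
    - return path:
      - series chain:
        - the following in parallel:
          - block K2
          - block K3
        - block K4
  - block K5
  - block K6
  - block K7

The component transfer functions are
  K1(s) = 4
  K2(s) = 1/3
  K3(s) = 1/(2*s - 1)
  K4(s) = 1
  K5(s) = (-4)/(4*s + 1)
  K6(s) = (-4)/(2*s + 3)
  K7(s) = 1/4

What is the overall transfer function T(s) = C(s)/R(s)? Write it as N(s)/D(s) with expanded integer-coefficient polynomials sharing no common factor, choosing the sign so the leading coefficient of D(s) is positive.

Step 1: parallel reduction of K2, K3: (2*s + 2)/(6*s - 3)
Step 2: cascade (K2+K3), K4: (2*s + 2)/(6*s - 3)
Step 3: feedback reduction of K1, ((K2+K3)*K4): (24*s - 12)/(14*s + 5)
Step 4: reduce the series chain [K1/(1+K1*((K2+K3)*K4))], K5, K6, K7, which is the overall transfer function T(s) = C(s)/R(s) in lowest terms

Final answer: (96*s - 48)/(112*s^3 + 236*s^2 + 112*s + 15)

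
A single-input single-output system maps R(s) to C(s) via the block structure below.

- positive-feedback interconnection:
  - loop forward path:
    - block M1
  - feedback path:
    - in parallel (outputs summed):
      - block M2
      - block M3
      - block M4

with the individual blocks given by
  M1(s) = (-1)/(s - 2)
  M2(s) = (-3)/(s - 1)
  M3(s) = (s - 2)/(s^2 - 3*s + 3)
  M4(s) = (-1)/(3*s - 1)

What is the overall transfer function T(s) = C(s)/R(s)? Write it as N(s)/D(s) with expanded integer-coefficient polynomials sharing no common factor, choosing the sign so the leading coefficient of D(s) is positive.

The answer is (-3*s^4 + 13*s^3 - 22*s^2 + 15*s - 3)/(3*s^5 - 19*s^4 + 41*s^3 - 35*s^2 + 4).

Reasoning:
Step 1. reduce the parallel group M2, M3, M4 = (-7*s^3 + 24*s^2 - 33*s + 10)/(3*s^4 - 13*s^3 + 22*s^2 - 15*s + 3)
Step 2. close the feedback loop around M1, (M2+M3+M4); the result is T(s) itself (integer coefficients, no common factor, positive leading denominator coefficient)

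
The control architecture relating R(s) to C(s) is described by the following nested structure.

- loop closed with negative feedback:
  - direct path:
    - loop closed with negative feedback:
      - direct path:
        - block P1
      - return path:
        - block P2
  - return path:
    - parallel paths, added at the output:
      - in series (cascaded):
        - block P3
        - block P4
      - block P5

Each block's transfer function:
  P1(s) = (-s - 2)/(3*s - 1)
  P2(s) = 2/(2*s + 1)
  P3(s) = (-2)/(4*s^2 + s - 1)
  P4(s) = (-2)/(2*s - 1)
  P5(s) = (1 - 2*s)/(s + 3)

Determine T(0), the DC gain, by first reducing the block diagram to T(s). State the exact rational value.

Reducing step by step:

Step 1. apply the feedback formula to P1, P2; result (-2*s^2 - 5*s - 2)/(6*s^2 - s - 5)
Step 2. combine P3, P4 in series; result 4/(8*s^3 - 2*s^2 - 3*s + 1)
Step 3. sum the parallel branches (P3*P4), P5; result (-16*s^4 + 12*s^3 + 4*s^2 - s + 13)/(8*s^4 + 22*s^3 - 9*s^2 - 8*s + 3)
Step 4. reduce the feedback loop with forward [P1/(1+P1*P2)] and return ((P3*P4)+P5); result (-16*s^6 - 84*s^5 - 108*s^4 + 17*s^3 + 52*s^2 + s - 6)/(80*s^6 + 180*s^5 - 152*s^4 - 191*s^3 + 42*s^2 - 26*s - 41)
DC gain: substitute s = 0 into T(s) from step 4: T(0) = -6/(-41) = 6/41.

Answer: 6/41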